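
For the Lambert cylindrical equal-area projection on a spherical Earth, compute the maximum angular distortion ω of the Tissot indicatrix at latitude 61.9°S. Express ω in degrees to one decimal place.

The Lambert cylindrical equal-area projection is the cylindrical equal-area projection with its standard parallel at the equator (φ₀ = 0). For cylindrical equal-area with standard parallel φ₀, h = cos φ / cos φ₀ and k = cos φ₀ / cos φ, so h·k = 1.
At 61.9°: h = 0.4710, k = 2.123; principal scales a = 2.123, b = 0.4710.
sin(ω/2) = (a − b)/(a + b) = 1.652/2.594 = 0.6369, so ω = 2 arcsin(0.6369) ≈ 79.1°.

79.1°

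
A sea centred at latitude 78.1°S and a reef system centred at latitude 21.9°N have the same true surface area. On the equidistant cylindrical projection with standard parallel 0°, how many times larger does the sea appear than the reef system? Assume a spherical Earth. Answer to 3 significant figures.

Plate carrée maps x = Rλ, y = Rφ. The meridian scale is h = 1 and the parallel scale is k = 1/cos φ = sec φ.
Areal scale at 78.1°: h·k = 1.000 × 4.850 = 4.850.
Areal scale at 21.9°: h·k = 1.000 × 1.078 = 1.078.
Ratio = 4.850/1.078 ≈ 4.50.

4.50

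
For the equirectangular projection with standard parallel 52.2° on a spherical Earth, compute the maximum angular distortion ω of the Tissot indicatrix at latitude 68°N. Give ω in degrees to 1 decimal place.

27.9°

In the equirectangular projection with standard parallel φ₀ = 52.2° (x = Rλ cos φ₀, y = Rφ), meridians are true-scale (h = 1) and the parallel scale is k = cos φ₀ / cos φ.
At 68°: h = 1.000, k = 1.636; principal scales a = 1.636, b = 1.000.
sin(ω/2) = (a − b)/(a + b) = 0.6361/2.636 = 0.2413, so ω = 2 arcsin(0.2413) ≈ 27.9°.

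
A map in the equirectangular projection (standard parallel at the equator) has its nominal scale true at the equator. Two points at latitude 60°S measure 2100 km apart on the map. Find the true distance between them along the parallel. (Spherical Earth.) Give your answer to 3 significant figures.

Plate carrée maps x = Rλ, y = Rφ. The meridian scale is h = 1 and the parallel scale is k = 1/cos φ = sec φ.
Along the parallel at 60°, map distances are exaggerated by k = sec 60° = 2.000.
True distance = 2100 / 2.000 = 2100 × cos 60° ≈ 1050 km.

1050 km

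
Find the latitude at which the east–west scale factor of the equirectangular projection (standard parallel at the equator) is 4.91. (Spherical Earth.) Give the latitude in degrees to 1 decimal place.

78.2°

Plate carrée: h = 1, k = sec φ along parallels.
sec φ = 4.91  ⇒  cos φ = 0.2037  ⇒  φ ≈ 78.2°.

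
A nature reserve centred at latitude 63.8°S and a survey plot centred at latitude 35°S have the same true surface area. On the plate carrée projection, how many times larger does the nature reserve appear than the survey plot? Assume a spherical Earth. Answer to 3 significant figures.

Plate carrée maps x = Rλ, y = Rφ. The meridian scale is h = 1 and the parallel scale is k = 1/cos φ = sec φ.
Areal scale at 63.8°: h·k = 1.000 × 2.265 = 2.265.
Areal scale at 35°: h·k = 1.000 × 1.221 = 1.221.
Ratio = 2.265/1.221 ≈ 1.86.

1.86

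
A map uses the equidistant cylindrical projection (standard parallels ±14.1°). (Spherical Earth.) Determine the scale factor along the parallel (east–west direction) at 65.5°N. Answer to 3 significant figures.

With standard parallel φ₀ = 14.1°, the equirectangular projection gives x = Rλ cos φ₀, y = Rφ, so h = 1 and k = cos 14.1° / cos φ.
k = cos 14.1° / cos 65.5° = 0.9699/0.4147 = 2.339.

2.34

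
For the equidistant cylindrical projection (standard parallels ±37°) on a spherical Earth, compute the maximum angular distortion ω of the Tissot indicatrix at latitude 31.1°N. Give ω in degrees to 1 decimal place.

4.0°

In the equirectangular projection with standard parallel φ₀ = 37° (x = Rλ cos φ₀, y = Rφ), meridians are true-scale (h = 1) and the parallel scale is k = cos φ₀ / cos φ.
At 31.1°: h = 1.000, k = 0.9327; principal scales a = 1.000, b = 0.9327.
sin(ω/2) = (a − b)/(a + b) = 0.06731/1.933 = 0.03482, so ω = 2 arcsin(0.03482) ≈ 4.0°.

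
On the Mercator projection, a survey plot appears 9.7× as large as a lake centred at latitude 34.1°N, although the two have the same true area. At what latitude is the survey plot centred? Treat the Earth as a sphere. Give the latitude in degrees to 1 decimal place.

74.6°

On Mercator, (apparent₁)/(apparent₂) = sec²φ₁ / sec²φ₂ when true areas are equal.
cos²φ₂ / cos²φ₁ = 9.7  ⇒  cos φ₁ = cos 34.1° / √9.7 = 0.8281/3.114 = 0.2659.
φ₁ = arccos(0.2659) ≈ 74.6°.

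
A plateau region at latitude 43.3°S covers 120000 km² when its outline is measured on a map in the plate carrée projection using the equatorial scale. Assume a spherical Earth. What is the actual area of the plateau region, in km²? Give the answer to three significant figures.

87300 km²

For the equirectangular projection with φ₀ = 0 (plate carrée), h = 1 along meridians and k = sec φ along parallels.
Areal scale = h·k = 1 × sec φ; at 43.3°, h = 1.000, k = 1.374, so h·k = 1.374.
True area = apparent / (areal scale) = 120000 / 1.374 ≈ 87300 km².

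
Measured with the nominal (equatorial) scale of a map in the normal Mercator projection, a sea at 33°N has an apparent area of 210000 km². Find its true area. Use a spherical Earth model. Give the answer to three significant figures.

Mercator is conformal, so the point scale is isotropic: h = k = sec φ = 1/cos φ.
Areal scale = k² = sec²φ = 1/cos²(33°) = 1/0.8387² = 1.422.
True area = apparent / (areal scale) = 210000 / 1.422 ≈ 148000 km².

148000 km²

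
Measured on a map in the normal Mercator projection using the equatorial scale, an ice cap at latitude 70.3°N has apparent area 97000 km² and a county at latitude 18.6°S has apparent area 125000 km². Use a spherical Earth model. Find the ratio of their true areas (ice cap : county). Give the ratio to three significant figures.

Mercator's areal exaggeration is sec²φ; hence true area = (apparent area) · cos²φ.
True area of ice cap: 97000 × cos²(70.3°) = 97000 × 0.1136 = 11020 km².
True area of county: 125000 × cos²(18.6°) = 125000 × 0.8983 = 112300 km².
Ratio = 11020 / 112300 ≈ 0.0982.

0.0982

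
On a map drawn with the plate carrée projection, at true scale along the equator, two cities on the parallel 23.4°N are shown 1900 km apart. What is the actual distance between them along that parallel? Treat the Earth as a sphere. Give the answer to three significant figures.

For the equirectangular projection with φ₀ = 0 (plate carrée), h = 1 along meridians and k = sec φ along parallels.
Along the parallel at 23.4°, map distances are exaggerated by k = sec 23.4° = 1.090.
True distance = 1900 / 1.090 = 1900 × cos 23.4° ≈ 1740 km.

1740 km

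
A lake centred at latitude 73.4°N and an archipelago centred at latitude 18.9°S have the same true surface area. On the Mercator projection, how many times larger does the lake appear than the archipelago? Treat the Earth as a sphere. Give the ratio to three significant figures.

Mercator areal scale is sec²φ.
At 73.4°: sec²(73.4°) = 1/0.2857² = 12.25.
At 18.9°: sec²(18.9°) = 1/0.9461² = 1.117.
Ratio = 12.25/1.117 = cos²(18.9°)/cos²(73.4°) ≈ 11.0.

11.0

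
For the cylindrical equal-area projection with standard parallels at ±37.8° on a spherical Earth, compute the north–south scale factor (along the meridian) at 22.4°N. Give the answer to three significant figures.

For cylindrical equal-area with standard parallel φ₀, h = cos φ / cos φ₀ and k = cos φ₀ / cos φ, so h·k = 1.
h = cos 22.4° / cos 37.8° = 0.9245/0.7902 = 1.170.

1.17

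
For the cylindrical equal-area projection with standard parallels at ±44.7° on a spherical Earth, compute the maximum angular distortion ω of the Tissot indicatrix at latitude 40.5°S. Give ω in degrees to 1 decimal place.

7.7°

For cylindrical equal-area with standard parallel φ₀, h = cos φ / cos φ₀ and k = cos φ₀ / cos φ, so h·k = 1.
At 40.5°: h = 1.070, k = 0.9348; principal scales a = 1.070, b = 0.9348.
sin(ω/2) = (a − b)/(a + b) = 0.1350/2.005 = 0.06736, so ω = 2 arcsin(0.06736) ≈ 7.7°.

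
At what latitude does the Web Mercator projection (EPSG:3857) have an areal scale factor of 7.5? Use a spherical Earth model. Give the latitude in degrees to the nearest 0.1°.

Mercator areal scale is sec²φ.
sec²φ = 7.5  ⇒  cos²φ = 0.1333  ⇒  cos φ = 0.3651.
φ = arccos(0.3651) ≈ 68.6°.

68.6°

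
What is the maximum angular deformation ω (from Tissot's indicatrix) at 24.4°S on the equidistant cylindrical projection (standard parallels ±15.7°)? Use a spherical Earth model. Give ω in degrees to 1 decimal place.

3.2°

In the equirectangular projection with standard parallel φ₀ = 15.7° (x = Rλ cos φ₀, y = Rφ), meridians are true-scale (h = 1) and the parallel scale is k = cos φ₀ / cos φ.
At 24.4°: h = 1.000, k = 1.057; principal scales a = 1.057, b = 1.000.
sin(ω/2) = (a − b)/(a + b) = 0.05711/2.057 = 0.02776, so ω = 2 arcsin(0.02776) ≈ 3.2°.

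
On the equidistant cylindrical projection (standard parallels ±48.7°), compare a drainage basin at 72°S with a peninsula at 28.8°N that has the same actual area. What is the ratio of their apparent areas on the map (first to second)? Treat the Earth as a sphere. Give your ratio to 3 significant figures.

In the equirectangular projection with standard parallel φ₀ = 48.7° (x = Rλ cos φ₀, y = Rφ), meridians are true-scale (h = 1) and the parallel scale is k = cos φ₀ / cos φ.
Areal scale at 72°: h·k = 1.000 × 2.136 = 2.136.
Areal scale at 28.8°: h·k = 1.000 × 0.7532 = 0.7532.
Ratio = 2.136/0.7532 ≈ 2.84.

2.84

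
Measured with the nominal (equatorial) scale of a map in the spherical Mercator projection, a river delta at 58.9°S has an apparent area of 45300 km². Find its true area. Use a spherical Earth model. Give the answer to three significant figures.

12100 km²

The Mercator projection is conformal; its linear scale factor is the same in every direction and equals sec φ = 1/cos φ.
Areal scale = k² = sec²φ = 1/cos²(58.9°) = 1/0.5165² = 3.748.
True area = apparent / (areal scale) = 45300 / 3.748 ≈ 12100 km².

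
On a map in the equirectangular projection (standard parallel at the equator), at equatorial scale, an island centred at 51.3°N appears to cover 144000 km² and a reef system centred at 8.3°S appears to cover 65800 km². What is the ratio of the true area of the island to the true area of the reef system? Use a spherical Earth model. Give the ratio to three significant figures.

1.38

Plate carrée has h = 1 and k = sec φ, giving areal scale sec φ; true area = (apparent area) · cos φ.
True area of island: 144000 × cos(51.3°) = 144000 × 0.6252 = 90030 km².
True area of reef system: 65800 × cos(8.3°) = 65800 × 0.9895 = 65110 km².
Ratio = 90030 / 65110 ≈ 1.38.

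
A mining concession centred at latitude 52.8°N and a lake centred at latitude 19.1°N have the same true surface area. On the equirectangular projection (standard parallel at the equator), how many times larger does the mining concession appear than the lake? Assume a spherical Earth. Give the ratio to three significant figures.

1.56

In the plate carrée (x = Rλ, y = Rφ), meridians are true-scale (h = 1) and parallels are stretched by k = sec φ.
Areal scale at 52.8°: h·k = 1.000 × 1.654 = 1.654.
Areal scale at 19.1°: h·k = 1.000 × 1.058 = 1.058.
Ratio = 1.654/1.058 ≈ 1.56.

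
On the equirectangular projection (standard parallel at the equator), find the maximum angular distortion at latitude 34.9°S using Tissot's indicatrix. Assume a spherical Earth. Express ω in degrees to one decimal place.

In the plate carrée (x = Rλ, y = Rφ), meridians are true-scale (h = 1) and parallels are stretched by k = sec φ.
At 34.9°: h = 1.000, k = 1.219; principal scales a = 1.219, b = 1.000.
sin(ω/2) = (a − b)/(a + b) = 0.2193/2.219 = 0.09881, so ω = 2 arcsin(0.09881) ≈ 11.3°.

11.3°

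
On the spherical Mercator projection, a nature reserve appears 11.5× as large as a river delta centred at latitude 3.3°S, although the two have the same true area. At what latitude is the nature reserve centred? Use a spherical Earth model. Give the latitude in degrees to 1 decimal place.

Mercator areal scale is sec²φ, so apparent-area ratio = sec²φ₁ / sec²φ₂ = cos²φ₂ / cos²φ₁.
cos²φ₂ / cos²φ₁ = 11.5  ⇒  cos φ₁ = cos 3.3° / √11.5 = 0.9983/3.391 = 0.2944.
φ₁ = arccos(0.2944) ≈ 72.9°.

72.9°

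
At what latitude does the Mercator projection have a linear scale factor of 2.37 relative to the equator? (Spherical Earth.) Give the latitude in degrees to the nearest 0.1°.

Mercator scale is k = sec φ = 1/cos φ.
1/cos φ = 2.37  ⇒  cos φ = 0.4219  ⇒  φ = arccos(0.4219) ≈ 65.0°.

65.0°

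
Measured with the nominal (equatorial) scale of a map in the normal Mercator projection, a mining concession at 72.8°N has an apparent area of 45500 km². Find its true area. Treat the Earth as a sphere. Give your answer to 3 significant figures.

3980 km²

For Mercator, h = k = sec φ (a conformal cylindrical projection has a single point scale, 1/cos φ).
Areal scale = k² = sec²φ = 1/cos²(72.8°) = 1/0.2957² = 11.44.
True area = apparent / (areal scale) = 45500 / 11.44 ≈ 3980 km².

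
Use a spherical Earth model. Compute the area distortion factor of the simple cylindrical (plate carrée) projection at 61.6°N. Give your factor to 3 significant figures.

2.10

Plate carrée maps x = Rλ, y = Rφ. The meridian scale is h = 1 and the parallel scale is k = 1/cos φ = sec φ.
Areal scale = h·k = 1 × sec φ; at 61.6°, h = 1.000, k = 2.103, so h·k = 2.103.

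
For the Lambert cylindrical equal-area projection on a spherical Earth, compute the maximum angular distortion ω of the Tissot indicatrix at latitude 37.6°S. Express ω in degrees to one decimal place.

The Lambert cylindrical equal-area projection is the cylindrical equal-area projection with its standard parallel at the equator (φ₀ = 0). Cylindrical equal-area (φ₀ = 0°): h = cos φ / cos 0° along meridians, k = cos 0° / cos φ along parallels; h·k = 1.
At 37.6°: h = 0.7923, k = 1.262; principal scales a = 1.262, b = 0.7923.
sin(ω/2) = (a − b)/(a + b) = 0.4699/2.054 = 0.2287, so ω = 2 arcsin(0.2287) ≈ 26.4°.

26.4°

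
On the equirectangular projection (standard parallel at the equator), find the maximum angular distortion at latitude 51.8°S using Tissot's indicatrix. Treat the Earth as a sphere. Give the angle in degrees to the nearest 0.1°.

In the plate carrée (x = Rλ, y = Rφ), meridians are true-scale (h = 1) and parallels are stretched by k = sec φ.
At 51.8°: h = 1.000, k = 1.617; principal scales a = 1.617, b = 1.000.
sin(ω/2) = (a − b)/(a + b) = 0.6171/2.617 = 0.2358, so ω = 2 arcsin(0.2358) ≈ 27.3°.

27.3°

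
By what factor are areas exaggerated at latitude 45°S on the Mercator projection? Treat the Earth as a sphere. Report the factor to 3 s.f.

2.00

The Mercator projection is conformal; its linear scale factor is the same in every direction and equals sec φ = 1/cos φ.
Areal scale = k² = sec²φ = 1/cos²(45°) = 1/0.7071² = 2.000.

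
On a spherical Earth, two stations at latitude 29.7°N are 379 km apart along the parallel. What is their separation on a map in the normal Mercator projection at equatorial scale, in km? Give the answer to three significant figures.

436 km

Mercator is conformal, so the point scale is isotropic: h = k = sec φ = 1/cos φ.
Along the parallel, k = sec 29.7° = 1/0.8686 = 1.151.
Map distance = 379 × 1.151 ≈ 436 km.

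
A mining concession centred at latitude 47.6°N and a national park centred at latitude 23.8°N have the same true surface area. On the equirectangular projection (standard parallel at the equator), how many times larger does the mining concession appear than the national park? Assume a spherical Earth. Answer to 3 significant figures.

Plate carrée maps x = Rλ, y = Rφ. The meridian scale is h = 1 and the parallel scale is k = 1/cos φ = sec φ.
Areal scale at 47.6°: h·k = 1.000 × 1.483 = 1.483.
Areal scale at 23.8°: h·k = 1.000 × 1.093 = 1.093.
Ratio = 1.483/1.093 ≈ 1.36.

1.36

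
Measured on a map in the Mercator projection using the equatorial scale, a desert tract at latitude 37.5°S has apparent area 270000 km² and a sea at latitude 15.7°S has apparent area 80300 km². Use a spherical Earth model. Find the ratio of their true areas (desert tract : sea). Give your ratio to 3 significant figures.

2.28

Since Mercator area scale is 1/cos²φ, the true area equals the apparent area multiplied by cos²φ.
True area of desert tract: 270000 × cos²(37.5°) = 270000 × 0.6294 = 169900 km².
True area of sea: 80300 × cos²(15.7°) = 80300 × 0.9268 = 74420 km².
Ratio = 169900 / 74420 ≈ 2.28.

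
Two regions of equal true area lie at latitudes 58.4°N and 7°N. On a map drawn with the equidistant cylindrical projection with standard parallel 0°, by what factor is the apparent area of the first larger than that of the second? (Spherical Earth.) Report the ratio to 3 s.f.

For the equirectangular projection with φ₀ = 0 (plate carrée), h = 1 along meridians and k = sec φ along parallels.
Areal scale at 58.4°: h·k = 1.000 × 1.908 = 1.908.
Areal scale at 7°: h·k = 1.000 × 1.008 = 1.008.
Ratio = 1.908/1.008 ≈ 1.89.

1.89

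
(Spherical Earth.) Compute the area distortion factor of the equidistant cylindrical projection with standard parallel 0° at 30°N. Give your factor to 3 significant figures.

1.15

For the equirectangular projection with φ₀ = 0 (plate carrée), h = 1 along meridians and k = sec φ along parallels.
Areal scale = h·k = 1 × sec φ; at 30°, h = 1.000, k = 1.155, so h·k = 1.155.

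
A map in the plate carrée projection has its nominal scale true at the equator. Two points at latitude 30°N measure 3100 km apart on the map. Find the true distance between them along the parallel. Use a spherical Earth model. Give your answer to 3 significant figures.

Plate carrée maps x = Rλ, y = Rφ. The meridian scale is h = 1 and the parallel scale is k = 1/cos φ = sec φ.
Along the parallel at 30°, map distances are exaggerated by k = sec 30° = 1.155.
True distance = 3100 / 1.155 = 3100 × cos 30° ≈ 2680 km.

2680 km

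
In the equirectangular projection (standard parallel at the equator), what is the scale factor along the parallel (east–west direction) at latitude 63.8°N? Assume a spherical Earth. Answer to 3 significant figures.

2.26

In the plate carrée (x = Rλ, y = Rφ), meridians are true-scale (h = 1) and parallels are stretched by k = sec φ.
k = 1/cos 63.8° = 1/0.4415 = 2.265.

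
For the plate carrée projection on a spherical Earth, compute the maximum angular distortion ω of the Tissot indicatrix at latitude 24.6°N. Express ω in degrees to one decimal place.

Plate carrée maps x = Rλ, y = Rφ. The meridian scale is h = 1 and the parallel scale is k = 1/cos φ = sec φ.
At 24.6°: h = 1.000, k = 1.100; principal scales a = 1.100, b = 1.000.
sin(ω/2) = (a − b)/(a + b) = 0.09982/2.100 = 0.04754, so ω = 2 arcsin(0.04754) ≈ 5.4°.

5.4°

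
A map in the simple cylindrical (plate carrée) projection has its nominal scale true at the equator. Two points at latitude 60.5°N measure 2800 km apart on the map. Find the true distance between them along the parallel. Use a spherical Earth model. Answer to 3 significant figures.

For the equirectangular projection with φ₀ = 0 (plate carrée), h = 1 along meridians and k = sec φ along parallels.
Along the parallel at 60.5°, map distances are exaggerated by k = sec 60.5° = 2.031.
True distance = 2800 / 2.031 = 2800 × cos 60.5° ≈ 1380 km.

1380 km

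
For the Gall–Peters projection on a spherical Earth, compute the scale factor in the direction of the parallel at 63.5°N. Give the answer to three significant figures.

The Gall–Peters projection is cylindrical equal-area with φ₀ = 45°. Cylindrical equal-area (φ₀ = 45°): h = cos φ / cos 45° along meridians, k = cos 45° / cos φ along parallels; h·k = 1.
k = cos 45° / cos 63.5° = 0.7071/0.4462 = 1.585.

1.58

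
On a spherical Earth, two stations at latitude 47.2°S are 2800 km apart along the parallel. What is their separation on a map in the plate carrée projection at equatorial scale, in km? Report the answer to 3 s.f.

Plate carrée maps x = Rλ, y = Rφ. The meridian scale is h = 1 and the parallel scale is k = 1/cos φ = sec φ.
Along the parallel, k = sec 47.2° = 1/0.6794 = 1.472.
Map distance = 2800 × 1.472 ≈ 4120 km.

4120 km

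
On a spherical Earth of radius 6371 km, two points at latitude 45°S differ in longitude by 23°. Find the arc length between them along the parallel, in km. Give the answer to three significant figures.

Arc length along a parallel = R cos φ · Δλ (with Δλ in radians).
= 6371 × cos 45° × (23° × π/180) = 6371 × 0.7071 × 0.4014 ≈ 1810 km.

1810 km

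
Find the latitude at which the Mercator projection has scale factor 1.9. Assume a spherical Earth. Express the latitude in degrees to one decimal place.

Mercator scale is k = sec φ = 1/cos φ.
1/cos φ = 1.9  ⇒  cos φ = 0.5263  ⇒  φ = arccos(0.5263) ≈ 58.2°.

58.2°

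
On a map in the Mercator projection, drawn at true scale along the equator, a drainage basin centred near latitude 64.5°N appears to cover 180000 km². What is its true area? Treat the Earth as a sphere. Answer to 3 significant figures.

33400 km²

Mercator is conformal, so the point scale is isotropic: h = k = sec φ = 1/cos φ.
Areal scale = k² = sec²φ = 1/cos²(64.5°) = 1/0.4305² = 5.395.
True area = apparent / (areal scale) = 180000 / 5.395 ≈ 33400 km².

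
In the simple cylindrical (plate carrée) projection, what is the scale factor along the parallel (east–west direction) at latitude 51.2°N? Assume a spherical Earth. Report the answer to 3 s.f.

Plate carrée maps x = Rλ, y = Rφ. The meridian scale is h = 1 and the parallel scale is k = 1/cos φ = sec φ.
k = 1/cos 51.2° = 1/0.6266 = 1.596.

1.60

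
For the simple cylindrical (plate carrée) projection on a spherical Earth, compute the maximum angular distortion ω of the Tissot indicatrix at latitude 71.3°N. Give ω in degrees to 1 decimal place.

In the plate carrée (x = Rλ, y = Rφ), meridians are true-scale (h = 1) and parallels are stretched by k = sec φ.
At 71.3°: h = 1.000, k = 3.119; principal scales a = 3.119, b = 1.000.
sin(ω/2) = (a − b)/(a + b) = 2.119/4.119 = 0.5144, so ω = 2 arcsin(0.5144) ≈ 61.9°.

61.9°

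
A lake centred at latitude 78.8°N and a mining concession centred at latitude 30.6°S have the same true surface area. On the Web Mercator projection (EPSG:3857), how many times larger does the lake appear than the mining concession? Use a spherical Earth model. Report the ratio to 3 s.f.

Mercator areal scale is sec²φ.
At 78.8°: sec²(78.8°) = 1/0.1942² = 26.51.
At 30.6°: sec²(30.6°) = 1/0.8607² = 1.350.
Ratio = 26.51/1.350 = cos²(30.6°)/cos²(78.8°) ≈ 19.6.

19.6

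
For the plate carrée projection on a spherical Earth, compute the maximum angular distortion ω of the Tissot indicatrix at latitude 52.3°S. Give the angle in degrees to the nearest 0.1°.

27.9°

In the plate carrée (x = Rλ, y = Rφ), meridians are true-scale (h = 1) and parallels are stretched by k = sec φ.
At 52.3°: h = 1.000, k = 1.635; principal scales a = 1.635, b = 1.000.
sin(ω/2) = (a − b)/(a + b) = 0.6353/2.635 = 0.2411, so ω = 2 arcsin(0.2411) ≈ 27.9°.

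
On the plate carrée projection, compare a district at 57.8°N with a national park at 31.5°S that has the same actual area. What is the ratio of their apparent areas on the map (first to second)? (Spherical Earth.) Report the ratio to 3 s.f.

1.60

In the plate carrée (x = Rλ, y = Rφ), meridians are true-scale (h = 1) and parallels are stretched by k = sec φ.
Areal scale at 57.8°: h·k = 1.000 × 1.877 = 1.877.
Areal scale at 31.5°: h·k = 1.000 × 1.173 = 1.173.
Ratio = 1.877/1.173 ≈ 1.60.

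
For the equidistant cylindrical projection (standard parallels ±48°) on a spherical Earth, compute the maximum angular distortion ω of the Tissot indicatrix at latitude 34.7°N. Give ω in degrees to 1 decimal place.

The equidistant cylindrical projection with φ₀ = 48° has h = 1 (meridians true) and k = cos φ₀ / cos φ along parallels.
At 34.7°: h = 1.000, k = 0.8139; principal scales a = 1.000, b = 0.8139.
sin(ω/2) = (a − b)/(a + b) = 0.1861/1.814 = 0.1026, so ω = 2 arcsin(0.1026) ≈ 11.8°.

11.8°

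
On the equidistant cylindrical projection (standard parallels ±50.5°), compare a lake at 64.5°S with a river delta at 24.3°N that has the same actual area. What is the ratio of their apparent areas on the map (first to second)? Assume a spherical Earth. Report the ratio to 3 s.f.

2.12

The equidistant cylindrical projection with φ₀ = 50.5° has h = 1 (meridians true) and k = cos φ₀ / cos φ along parallels.
Areal scale at 64.5°: h·k = 1.000 × 1.477 = 1.477.
Areal scale at 24.3°: h·k = 1.000 × 0.6979 = 0.6979.
Ratio = 1.477/0.6979 ≈ 2.12.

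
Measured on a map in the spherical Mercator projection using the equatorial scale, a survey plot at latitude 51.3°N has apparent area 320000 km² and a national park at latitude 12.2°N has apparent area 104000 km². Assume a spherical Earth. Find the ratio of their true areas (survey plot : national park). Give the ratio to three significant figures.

On Mercator the areal scale is sec²φ, so true area = apparent × cos²φ.
True area of survey plot: 320000 × cos²(51.3°) = 320000 × 0.3909 = 125100 km².
True area of national park: 104000 × cos²(12.2°) = 104000 × 0.9553 = 99360 km².
Ratio = 125100 / 99360 ≈ 1.26.

1.26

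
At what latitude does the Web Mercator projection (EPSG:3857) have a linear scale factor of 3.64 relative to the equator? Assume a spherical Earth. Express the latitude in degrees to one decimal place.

Mercator scale is k = sec φ = 1/cos φ.
1/cos φ = 3.64  ⇒  cos φ = 0.2747  ⇒  φ = arccos(0.2747) ≈ 74.1°.

74.1°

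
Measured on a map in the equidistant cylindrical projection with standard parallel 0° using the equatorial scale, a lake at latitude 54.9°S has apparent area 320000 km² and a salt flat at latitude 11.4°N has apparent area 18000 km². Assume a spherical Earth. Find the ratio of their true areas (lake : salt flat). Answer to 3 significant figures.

On the plate carrée, areal scale = h·k = 1 × sec φ, so true area = apparent × cos φ.
True area of lake: 320000 × cos(54.9°) = 320000 × 0.5750 = 184000 km².
True area of salt flat: 18000 × cos(11.4°) = 18000 × 0.9803 = 17640 km².
Ratio = 184000 / 17640 ≈ 10.4.

10.4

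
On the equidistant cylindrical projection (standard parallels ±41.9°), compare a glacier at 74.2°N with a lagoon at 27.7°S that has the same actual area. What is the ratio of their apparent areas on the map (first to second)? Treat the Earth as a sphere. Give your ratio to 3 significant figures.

The equidistant cylindrical projection with φ₀ = 41.9° has h = 1 (meridians true) and k = cos φ₀ / cos φ along parallels.
Areal scale at 74.2°: h·k = 1.000 × 2.734 = 2.734.
Areal scale at 27.7°: h·k = 1.000 × 0.8407 = 0.8407.
Ratio = 2.734/0.8407 ≈ 3.25.

3.25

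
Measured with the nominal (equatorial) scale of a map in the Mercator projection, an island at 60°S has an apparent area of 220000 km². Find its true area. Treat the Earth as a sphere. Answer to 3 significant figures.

Mercator is conformal, so the point scale is isotropic: h = k = sec φ = 1/cos φ.
Areal scale = k² = sec²φ = 1/cos²(60°) = 1/0.5000² = 4.000.
True area = apparent / (areal scale) = 220000 / 4.000 ≈ 55000 km².

55000 km²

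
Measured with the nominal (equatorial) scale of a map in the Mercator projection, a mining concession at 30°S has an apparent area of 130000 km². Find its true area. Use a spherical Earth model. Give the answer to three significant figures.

97500 km²

Mercator is conformal, so the point scale is isotropic: h = k = sec φ = 1/cos φ.
Areal scale = k² = sec²φ = 1/cos²(30°) = 1/0.8660² = 1.333.
True area = apparent / (areal scale) = 130000 / 1.333 ≈ 97500 km².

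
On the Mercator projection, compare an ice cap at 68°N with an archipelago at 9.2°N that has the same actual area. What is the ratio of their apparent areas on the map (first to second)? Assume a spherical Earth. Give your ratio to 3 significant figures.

6.94

Mercator is conformal with k = sec φ, so areal scale = k² = sec²φ.
At 68°: sec²(68°) = 1/0.3746² = 7.126.
At 9.2°: sec²(9.2°) = 1/0.9871² = 1.026.
Ratio = 7.126/1.026 = cos²(9.2°)/cos²(68°) ≈ 6.94.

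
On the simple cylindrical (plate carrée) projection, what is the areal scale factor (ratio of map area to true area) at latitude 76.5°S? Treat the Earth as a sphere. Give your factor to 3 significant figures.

For the equirectangular projection with φ₀ = 0 (plate carrée), h = 1 along meridians and k = sec φ along parallels.
Areal scale = h·k = 1 × sec φ; at 76.5°, h = 1.000, k = 4.284, so h·k = 4.284.

4.28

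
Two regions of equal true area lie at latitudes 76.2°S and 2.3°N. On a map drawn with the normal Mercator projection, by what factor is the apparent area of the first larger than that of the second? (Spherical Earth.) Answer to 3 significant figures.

On Mercator, area is exaggerated by sec²φ = 1/cos²φ.
At 76.2°: sec²(76.2°) = 1/0.2385² = 17.58.
At 2.3°: sec²(2.3°) = 1/0.9992² = 1.002.
Ratio = 17.58/1.002 = cos²(2.3°)/cos²(76.2°) ≈ 17.5.

17.5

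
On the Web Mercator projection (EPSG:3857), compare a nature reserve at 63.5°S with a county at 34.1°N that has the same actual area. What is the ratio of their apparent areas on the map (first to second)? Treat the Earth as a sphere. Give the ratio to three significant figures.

3.44

Mercator is conformal with k = sec φ, so areal scale = k² = sec²φ.
At 63.5°: sec²(63.5°) = 1/0.4462² = 5.023.
At 34.1°: sec²(34.1°) = 1/0.8281² = 1.458.
Ratio = 5.023/1.458 = cos²(34.1°)/cos²(63.5°) ≈ 3.44.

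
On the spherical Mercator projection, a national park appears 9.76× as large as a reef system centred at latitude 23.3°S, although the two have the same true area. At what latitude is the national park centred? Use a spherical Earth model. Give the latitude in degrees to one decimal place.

72.9°

Mercator areal scale is sec²φ, so apparent-area ratio = sec²φ₁ / sec²φ₂ = cos²φ₂ / cos²φ₁.
cos²φ₂ / cos²φ₁ = 9.76  ⇒  cos φ₁ = cos 23.3° / √9.76 = 0.9184/3.124 = 0.2940.
φ₁ = arccos(0.2940) ≈ 72.9°.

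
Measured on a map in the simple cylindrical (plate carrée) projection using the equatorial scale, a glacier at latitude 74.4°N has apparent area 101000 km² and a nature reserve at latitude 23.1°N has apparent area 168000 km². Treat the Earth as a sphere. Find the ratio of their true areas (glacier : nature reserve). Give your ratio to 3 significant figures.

On the plate carrée, areal scale = h·k = 1 × sec φ, so true area = apparent × cos φ.
True area of glacier: 101000 × cos(74.4°) = 101000 × 0.2689 = 27160 km².
True area of nature reserve: 168000 × cos(23.1°) = 168000 × 0.9198 = 154500 km².
Ratio = 27160 / 154500 ≈ 0.176.

0.176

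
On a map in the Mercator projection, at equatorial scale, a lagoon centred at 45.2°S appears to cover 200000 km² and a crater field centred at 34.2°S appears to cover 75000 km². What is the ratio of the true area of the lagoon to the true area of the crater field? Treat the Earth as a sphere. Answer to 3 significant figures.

Since Mercator area scale is 1/cos²φ, the true area equals the apparent area multiplied by cos²φ.
True area of lagoon: 200000 × cos²(45.2°) = 200000 × 0.4965 = 99300 km².
True area of crater field: 75000 × cos²(34.2°) = 75000 × 0.6841 = 51300 km².
Ratio = 99300 / 51300 ≈ 1.94.

1.94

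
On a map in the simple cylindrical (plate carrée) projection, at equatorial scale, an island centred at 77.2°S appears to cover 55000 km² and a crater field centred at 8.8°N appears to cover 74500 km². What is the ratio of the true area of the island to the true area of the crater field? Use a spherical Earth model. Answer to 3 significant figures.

Plate carrée has h = 1 and k = sec φ, giving areal scale sec φ; true area = (apparent area) · cos φ.
True area of island: 55000 × cos(77.2°) = 55000 × 0.2215 = 12190 km².
True area of crater field: 74500 × cos(8.8°) = 74500 × 0.9882 = 73620 km².
Ratio = 12190 / 73620 ≈ 0.166.

0.166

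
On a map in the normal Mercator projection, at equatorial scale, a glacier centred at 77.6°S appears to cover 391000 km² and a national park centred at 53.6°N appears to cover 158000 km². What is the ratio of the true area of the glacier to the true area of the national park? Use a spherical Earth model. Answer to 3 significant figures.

0.324

On Mercator the areal scale is sec²φ, so true area = apparent × cos²φ.
True area of glacier: 391000 × cos²(77.6°) = 391000 × 0.04611 = 18030 km².
True area of national park: 158000 × cos²(53.6°) = 158000 × 0.3521 = 55640 km².
Ratio = 18030 / 55640 ≈ 0.324.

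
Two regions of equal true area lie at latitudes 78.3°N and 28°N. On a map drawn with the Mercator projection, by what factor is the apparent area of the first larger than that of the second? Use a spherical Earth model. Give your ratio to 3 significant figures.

19.0

Mercator areal scale is sec²φ.
At 78.3°: sec²(78.3°) = 1/0.2028² = 24.32.
At 28°: sec²(28°) = 1/0.8829² = 1.283.
Ratio = 24.32/1.283 = cos²(28°)/cos²(78.3°) ≈ 19.0.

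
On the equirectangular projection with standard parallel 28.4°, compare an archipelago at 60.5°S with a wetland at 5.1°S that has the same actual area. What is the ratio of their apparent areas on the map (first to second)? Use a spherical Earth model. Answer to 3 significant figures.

In the equirectangular projection with standard parallel φ₀ = 28.4° (x = Rλ cos φ₀, y = Rφ), meridians are true-scale (h = 1) and the parallel scale is k = cos φ₀ / cos φ.
Areal scale at 60.5°: h·k = 1.000 × 1.786 = 1.786.
Areal scale at 5.1°: h·k = 1.000 × 0.8831 = 0.8831.
Ratio = 1.786/0.8831 ≈ 2.02.

2.02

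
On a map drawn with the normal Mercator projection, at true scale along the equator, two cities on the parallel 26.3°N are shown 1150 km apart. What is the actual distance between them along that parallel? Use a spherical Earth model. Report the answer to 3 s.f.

1030 km

For Mercator, h = k = sec φ (a conformal cylindrical projection has a single point scale, 1/cos φ).
Along the parallel at 26.3°, map distances are exaggerated by k = sec 26.3° = 1.115.
True distance = 1150 / 1.115 = 1150 × cos 26.3° ≈ 1030 km.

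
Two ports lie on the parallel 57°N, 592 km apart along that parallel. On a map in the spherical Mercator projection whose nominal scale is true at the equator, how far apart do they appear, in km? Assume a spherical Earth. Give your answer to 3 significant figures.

1090 km

The Mercator projection is conformal; its linear scale factor is the same in every direction and equals sec φ = 1/cos φ.
Along the parallel, k = sec 57° = 1/0.5446 = 1.836.
Map distance = 592 × 1.836 ≈ 1090 km.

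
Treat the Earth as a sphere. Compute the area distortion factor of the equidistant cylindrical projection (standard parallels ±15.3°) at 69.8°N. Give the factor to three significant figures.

2.79

In the equirectangular projection with standard parallel φ₀ = 15.3° (x = Rλ cos φ₀, y = Rφ), meridians are true-scale (h = 1) and the parallel scale is k = cos φ₀ / cos φ.
Areal scale = h·k = 1 × cos φ₀ / cos φ; at 69.8°, h = 1.000, k = 2.793, so h·k = 2.793.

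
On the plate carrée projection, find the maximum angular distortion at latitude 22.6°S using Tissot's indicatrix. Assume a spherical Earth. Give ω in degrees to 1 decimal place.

In the plate carrée (x = Rλ, y = Rφ), meridians are true-scale (h = 1) and parallels are stretched by k = sec φ.
At 22.6°: h = 1.000, k = 1.083; principal scales a = 1.083, b = 1.000.
sin(ω/2) = (a − b)/(a + b) = 0.08318/2.083 = 0.03993, so ω = 2 arcsin(0.03993) ≈ 4.6°.

4.6°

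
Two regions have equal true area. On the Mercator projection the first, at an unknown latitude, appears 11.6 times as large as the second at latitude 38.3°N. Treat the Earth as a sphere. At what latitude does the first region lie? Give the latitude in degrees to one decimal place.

For equal true areas on Mercator, apparent areas scale as sec²φ, so the ratio is cos²φ₂ / cos²φ₁.
cos²φ₂ / cos²φ₁ = 11.6  ⇒  cos φ₁ = cos 38.3° / √11.6 = 0.7848/3.406 = 0.2304.
φ₁ = arccos(0.2304) ≈ 76.7°.

76.7°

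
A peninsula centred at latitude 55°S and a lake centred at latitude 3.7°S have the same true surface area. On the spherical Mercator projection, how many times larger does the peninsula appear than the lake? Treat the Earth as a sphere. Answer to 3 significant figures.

3.03

Mercator is conformal with k = sec φ, so areal scale = k² = sec²φ.
At 55°: sec²(55°) = 1/0.5736² = 3.040.
At 3.7°: sec²(3.7°) = 1/0.9979² = 1.004.
Ratio = 3.040/1.004 = cos²(3.7°)/cos²(55°) ≈ 3.03.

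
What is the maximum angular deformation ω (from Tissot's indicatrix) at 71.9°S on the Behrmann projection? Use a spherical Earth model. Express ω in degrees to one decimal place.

Behrmann is a cylindrical equal-area projection with standard parallels at ±30°. A cylindrical equal-area projection with standard parallel φ₀ has meridian scale h = cos φ / cos φ₀ and parallel scale k = cos φ₀ / cos φ (so areas are preserved, h·k = 1).
At 71.9°: h = 0.3587, k = 2.788; principal scales a = 2.788, b = 0.3587.
sin(ω/2) = (a − b)/(a + b) = 2.429/3.146 = 0.7720, so ω = 2 arcsin(0.7720) ≈ 101.1°.

101.1°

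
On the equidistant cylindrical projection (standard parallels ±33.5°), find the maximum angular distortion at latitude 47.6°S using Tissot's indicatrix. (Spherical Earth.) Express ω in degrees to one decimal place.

With standard parallel φ₀ = 33.5°, the equirectangular projection gives x = Rλ cos φ₀, y = Rφ, so h = 1 and k = cos 33.5° / cos φ.
At 47.6°: h = 1.000, k = 1.237; principal scales a = 1.237, b = 1.000.
sin(ω/2) = (a − b)/(a + b) = 0.2367/2.237 = 0.1058, so ω = 2 arcsin(0.1058) ≈ 12.1°.

12.1°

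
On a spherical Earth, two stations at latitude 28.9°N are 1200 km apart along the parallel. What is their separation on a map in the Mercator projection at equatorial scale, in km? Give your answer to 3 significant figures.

The Mercator projection is conformal; its linear scale factor is the same in every direction and equals sec φ = 1/cos φ.
Along the parallel, k = sec 28.9° = 1/0.8755 = 1.142.
Map distance = 1200 × 1.142 ≈ 1370 km.

1370 km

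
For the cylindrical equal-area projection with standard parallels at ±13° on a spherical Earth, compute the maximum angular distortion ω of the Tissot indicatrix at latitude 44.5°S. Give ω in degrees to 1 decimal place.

A cylindrical equal-area projection with standard parallel φ₀ has meridian scale h = cos φ / cos φ₀ and parallel scale k = cos φ₀ / cos φ (so areas are preserved, h·k = 1).
At 44.5°: h = 0.7320, k = 1.366; principal scales a = 1.366, b = 0.7320.
sin(ω/2) = (a − b)/(a + b) = 0.6341/2.098 = 0.3022, so ω = 2 arcsin(0.3022) ≈ 35.2°.

35.2°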